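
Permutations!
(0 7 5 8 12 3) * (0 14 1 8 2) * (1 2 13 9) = [7, 8, 0, 14, 4, 13, 6, 5, 12, 1, 10, 11, 3, 9, 2] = (0 7 5 13 9 1 8 12 3 14 2)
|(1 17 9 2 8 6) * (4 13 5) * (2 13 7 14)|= |(1 17 9 13 5 4 7 14 2 8 6)|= 11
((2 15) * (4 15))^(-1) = ((2 4 15))^(-1) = (2 15 4)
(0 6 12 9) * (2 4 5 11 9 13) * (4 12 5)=(0 6 5 11 9)(2 12 13)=[6, 1, 12, 3, 4, 11, 5, 7, 8, 0, 10, 9, 13, 2]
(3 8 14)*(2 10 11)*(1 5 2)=[0, 5, 10, 8, 4, 2, 6, 7, 14, 9, 11, 1, 12, 13, 3]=(1 5 2 10 11)(3 8 14)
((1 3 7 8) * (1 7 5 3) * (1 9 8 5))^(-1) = (1 3 5 7 8 9) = ((1 9 8 7 5 3))^(-1)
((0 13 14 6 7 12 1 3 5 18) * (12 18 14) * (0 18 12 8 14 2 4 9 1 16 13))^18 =(18)(6 13 7 8 12 14 16) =((18)(1 3 5 2 4 9)(6 7 12 16 13 8 14))^18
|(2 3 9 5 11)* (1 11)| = 6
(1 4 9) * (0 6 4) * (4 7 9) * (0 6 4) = (0 4)(1 6 7 9) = [4, 6, 2, 3, 0, 5, 7, 9, 8, 1]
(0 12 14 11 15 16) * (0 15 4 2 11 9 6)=(0 12 14 9 6)(2 11 4)(15 16)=[12, 1, 11, 3, 2, 5, 0, 7, 8, 6, 10, 4, 14, 13, 9, 16, 15]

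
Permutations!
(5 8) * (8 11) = (5 11 8) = [0, 1, 2, 3, 4, 11, 6, 7, 5, 9, 10, 8]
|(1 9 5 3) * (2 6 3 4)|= 7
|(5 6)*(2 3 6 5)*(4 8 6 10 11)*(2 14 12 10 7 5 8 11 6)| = |(2 3 7 5 8)(4 11)(6 14 12 10)| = 20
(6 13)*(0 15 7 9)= [15, 1, 2, 3, 4, 5, 13, 9, 8, 0, 10, 11, 12, 6, 14, 7]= (0 15 7 9)(6 13)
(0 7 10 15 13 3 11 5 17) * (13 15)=(0 7 10 13 3 11 5 17)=[7, 1, 2, 11, 4, 17, 6, 10, 8, 9, 13, 5, 12, 3, 14, 15, 16, 0]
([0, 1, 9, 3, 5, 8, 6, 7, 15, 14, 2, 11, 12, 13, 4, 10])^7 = [0, 1, 10, 3, 14, 4, 6, 7, 5, 2, 15, 11, 12, 13, 9, 8]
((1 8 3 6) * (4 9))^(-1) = ((1 8 3 6)(4 9))^(-1) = (1 6 3 8)(4 9)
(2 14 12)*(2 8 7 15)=(2 14 12 8 7 15)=[0, 1, 14, 3, 4, 5, 6, 15, 7, 9, 10, 11, 8, 13, 12, 2]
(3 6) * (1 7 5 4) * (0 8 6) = (0 8 6 3)(1 7 5 4) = [8, 7, 2, 0, 1, 4, 3, 5, 6]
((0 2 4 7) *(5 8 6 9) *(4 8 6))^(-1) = ((0 2 8 4 7)(5 6 9))^(-1) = (0 7 4 8 2)(5 9 6)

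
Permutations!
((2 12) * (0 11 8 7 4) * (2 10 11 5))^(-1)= ((0 5 2 12 10 11 8 7 4))^(-1)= (0 4 7 8 11 10 12 2 5)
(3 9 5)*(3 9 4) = (3 4)(5 9) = [0, 1, 2, 4, 3, 9, 6, 7, 8, 5]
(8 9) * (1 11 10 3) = (1 11 10 3)(8 9) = [0, 11, 2, 1, 4, 5, 6, 7, 9, 8, 3, 10]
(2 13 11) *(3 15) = [0, 1, 13, 15, 4, 5, 6, 7, 8, 9, 10, 2, 12, 11, 14, 3] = (2 13 11)(3 15)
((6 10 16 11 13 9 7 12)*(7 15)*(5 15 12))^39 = (6 13 10 9 16 12 11)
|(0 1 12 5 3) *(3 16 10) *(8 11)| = |(0 1 12 5 16 10 3)(8 11)| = 14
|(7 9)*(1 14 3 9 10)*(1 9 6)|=12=|(1 14 3 6)(7 10 9)|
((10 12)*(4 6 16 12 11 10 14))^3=(4 12 6 14 16)(10 11)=((4 6 16 12 14)(10 11))^3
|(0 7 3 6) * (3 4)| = 5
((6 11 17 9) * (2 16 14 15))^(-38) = ((2 16 14 15)(6 11 17 9))^(-38) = (2 14)(6 17)(9 11)(15 16)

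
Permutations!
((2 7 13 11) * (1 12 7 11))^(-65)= (1 13 7 12)(2 11)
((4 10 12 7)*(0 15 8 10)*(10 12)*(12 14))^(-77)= (15)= ((0 15 8 14 12 7 4))^(-77)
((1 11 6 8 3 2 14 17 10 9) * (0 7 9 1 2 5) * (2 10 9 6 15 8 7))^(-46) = ((0 2 14 17 9 10 1 11 15 8 3 5)(6 7))^(-46) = (0 14 9 1 15 3)(2 17 10 11 8 5)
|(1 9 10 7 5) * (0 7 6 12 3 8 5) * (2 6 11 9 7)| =9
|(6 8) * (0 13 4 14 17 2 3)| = 14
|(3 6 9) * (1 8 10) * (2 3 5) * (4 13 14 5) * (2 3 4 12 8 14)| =|(1 14 5 3 6 9 12 8 10)(2 4 13)| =9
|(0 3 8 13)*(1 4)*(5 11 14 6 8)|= |(0 3 5 11 14 6 8 13)(1 4)|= 8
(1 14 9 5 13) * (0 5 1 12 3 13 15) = (0 5 15)(1 14 9)(3 13 12) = [5, 14, 2, 13, 4, 15, 6, 7, 8, 1, 10, 11, 3, 12, 9, 0]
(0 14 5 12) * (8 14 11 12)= [11, 1, 2, 3, 4, 8, 6, 7, 14, 9, 10, 12, 0, 13, 5]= (0 11 12)(5 8 14)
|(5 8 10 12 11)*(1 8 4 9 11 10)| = 4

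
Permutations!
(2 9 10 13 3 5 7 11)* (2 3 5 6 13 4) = (2 9 10 4)(3 6 13 5 7 11) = [0, 1, 9, 6, 2, 7, 13, 11, 8, 10, 4, 3, 12, 5]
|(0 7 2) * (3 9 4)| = 3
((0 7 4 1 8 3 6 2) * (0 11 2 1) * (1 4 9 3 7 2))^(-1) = ((0 2 11 1 8 7 9 3 6 4))^(-1) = (0 4 6 3 9 7 8 1 11 2)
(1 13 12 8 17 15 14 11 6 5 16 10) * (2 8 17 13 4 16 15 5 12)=[0, 4, 8, 3, 16, 15, 12, 7, 13, 9, 1, 6, 17, 2, 11, 14, 10, 5]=(1 4 16 10)(2 8 13)(5 15 14 11 6 12 17)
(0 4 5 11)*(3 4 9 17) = (0 9 17 3 4 5 11) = [9, 1, 2, 4, 5, 11, 6, 7, 8, 17, 10, 0, 12, 13, 14, 15, 16, 3]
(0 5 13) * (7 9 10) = (0 5 13)(7 9 10) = [5, 1, 2, 3, 4, 13, 6, 9, 8, 10, 7, 11, 12, 0]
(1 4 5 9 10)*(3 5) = (1 4 3 5 9 10) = [0, 4, 2, 5, 3, 9, 6, 7, 8, 10, 1]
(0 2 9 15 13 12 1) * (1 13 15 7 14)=(15)(0 2 9 7 14 1)(12 13)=[2, 0, 9, 3, 4, 5, 6, 14, 8, 7, 10, 11, 13, 12, 1, 15]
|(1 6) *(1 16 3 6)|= 3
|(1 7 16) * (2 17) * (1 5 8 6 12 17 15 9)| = |(1 7 16 5 8 6 12 17 2 15 9)| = 11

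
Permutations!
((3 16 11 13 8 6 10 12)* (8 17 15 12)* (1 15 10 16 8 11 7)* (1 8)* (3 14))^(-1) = (1 3 14 12 15)(6 8 7 16)(10 17 13 11)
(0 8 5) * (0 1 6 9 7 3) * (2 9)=[8, 6, 9, 0, 4, 1, 2, 3, 5, 7]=(0 8 5 1 6 2 9 7 3)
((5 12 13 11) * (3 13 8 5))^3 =(13)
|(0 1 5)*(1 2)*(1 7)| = |(0 2 7 1 5)| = 5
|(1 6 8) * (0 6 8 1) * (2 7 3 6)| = |(0 2 7 3 6 1 8)| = 7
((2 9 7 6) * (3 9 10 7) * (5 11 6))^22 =(2 11 7)(5 10 6)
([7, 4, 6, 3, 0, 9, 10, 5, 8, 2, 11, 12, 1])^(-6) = [6, 9, 1, 3, 2, 11, 4, 10, 8, 12, 0, 7, 5]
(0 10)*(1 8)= [10, 8, 2, 3, 4, 5, 6, 7, 1, 9, 0]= (0 10)(1 8)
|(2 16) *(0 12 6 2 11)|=|(0 12 6 2 16 11)|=6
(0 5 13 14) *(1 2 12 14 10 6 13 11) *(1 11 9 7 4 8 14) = (0 5 9 7 4 8 14)(1 2 12)(6 13 10) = [5, 2, 12, 3, 8, 9, 13, 4, 14, 7, 6, 11, 1, 10, 0]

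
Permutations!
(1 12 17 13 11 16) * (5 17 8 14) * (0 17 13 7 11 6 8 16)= (0 17 7 11)(1 12 16)(5 13 6 8 14)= [17, 12, 2, 3, 4, 13, 8, 11, 14, 9, 10, 0, 16, 6, 5, 15, 1, 7]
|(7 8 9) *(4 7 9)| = |(9)(4 7 8)| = 3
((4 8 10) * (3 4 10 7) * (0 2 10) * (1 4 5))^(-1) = ((0 2 10)(1 4 8 7 3 5))^(-1) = (0 10 2)(1 5 3 7 8 4)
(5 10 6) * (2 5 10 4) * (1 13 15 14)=(1 13 15 14)(2 5 4)(6 10)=[0, 13, 5, 3, 2, 4, 10, 7, 8, 9, 6, 11, 12, 15, 1, 14]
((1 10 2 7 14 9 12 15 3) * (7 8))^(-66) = (1 7 15 2 9)(3 8 12 10 14)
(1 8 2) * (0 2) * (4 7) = (0 2 1 8)(4 7) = [2, 8, 1, 3, 7, 5, 6, 4, 0]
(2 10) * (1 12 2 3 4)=[0, 12, 10, 4, 1, 5, 6, 7, 8, 9, 3, 11, 2]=(1 12 2 10 3 4)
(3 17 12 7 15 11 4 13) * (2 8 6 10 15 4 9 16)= (2 8 6 10 15 11 9 16)(3 17 12 7 4 13)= [0, 1, 8, 17, 13, 5, 10, 4, 6, 16, 15, 9, 7, 3, 14, 11, 2, 12]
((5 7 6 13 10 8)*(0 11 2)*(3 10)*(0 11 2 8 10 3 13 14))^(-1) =((0 2 11 8 5 7 6 14))^(-1) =(0 14 6 7 5 8 11 2)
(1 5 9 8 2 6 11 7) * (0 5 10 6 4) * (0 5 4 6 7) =(0 4 5 9 8 2 6 11)(1 10 7) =[4, 10, 6, 3, 5, 9, 11, 1, 2, 8, 7, 0]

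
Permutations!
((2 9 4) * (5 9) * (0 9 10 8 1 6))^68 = (0 10 9 8 4 1 2 6 5)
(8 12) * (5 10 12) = (5 10 12 8) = [0, 1, 2, 3, 4, 10, 6, 7, 5, 9, 12, 11, 8]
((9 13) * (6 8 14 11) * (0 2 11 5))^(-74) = ((0 2 11 6 8 14 5)(9 13))^(-74) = (0 6 5 11 14 2 8)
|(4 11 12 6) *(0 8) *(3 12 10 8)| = 8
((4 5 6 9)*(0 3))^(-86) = (4 6)(5 9)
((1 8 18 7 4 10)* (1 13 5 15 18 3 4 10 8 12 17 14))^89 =((1 12 17 14)(3 4 8)(5 15 18 7 10 13))^89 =(1 12 17 14)(3 8 4)(5 13 10 7 18 15)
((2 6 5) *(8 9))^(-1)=(2 5 6)(8 9)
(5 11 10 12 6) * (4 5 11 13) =[0, 1, 2, 3, 5, 13, 11, 7, 8, 9, 12, 10, 6, 4] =(4 5 13)(6 11 10 12)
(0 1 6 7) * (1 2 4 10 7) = (0 2 4 10 7)(1 6) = [2, 6, 4, 3, 10, 5, 1, 0, 8, 9, 7]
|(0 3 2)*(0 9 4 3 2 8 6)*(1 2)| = 8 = |(0 1 2 9 4 3 8 6)|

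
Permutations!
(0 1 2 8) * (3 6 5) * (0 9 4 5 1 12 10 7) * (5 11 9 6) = [12, 2, 8, 5, 11, 3, 1, 0, 6, 4, 7, 9, 10] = (0 12 10 7)(1 2 8 6)(3 5)(4 11 9)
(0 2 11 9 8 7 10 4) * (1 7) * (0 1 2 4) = (0 4 1 7 10)(2 11 9 8) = [4, 7, 11, 3, 1, 5, 6, 10, 2, 8, 0, 9]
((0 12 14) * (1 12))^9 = (0 1 12 14)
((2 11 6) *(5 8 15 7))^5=((2 11 6)(5 8 15 7))^5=(2 6 11)(5 8 15 7)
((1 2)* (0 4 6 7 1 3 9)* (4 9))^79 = ((0 9)(1 2 3 4 6 7))^79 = (0 9)(1 2 3 4 6 7)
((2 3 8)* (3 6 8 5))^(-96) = (8)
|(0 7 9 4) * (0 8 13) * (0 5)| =7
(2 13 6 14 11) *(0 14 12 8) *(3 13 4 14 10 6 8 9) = [10, 1, 4, 13, 14, 5, 12, 7, 0, 3, 6, 2, 9, 8, 11] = (0 10 6 12 9 3 13 8)(2 4 14 11)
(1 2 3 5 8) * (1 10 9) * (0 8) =(0 8 10 9 1 2 3 5) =[8, 2, 3, 5, 4, 0, 6, 7, 10, 1, 9]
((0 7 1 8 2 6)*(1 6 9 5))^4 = ((0 7 6)(1 8 2 9 5))^4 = (0 7 6)(1 5 9 2 8)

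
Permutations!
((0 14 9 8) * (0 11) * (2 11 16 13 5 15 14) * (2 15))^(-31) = (0 11 2 5 13 16 8 9 14 15)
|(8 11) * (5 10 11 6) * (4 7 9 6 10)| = 15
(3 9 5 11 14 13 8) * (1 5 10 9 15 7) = (1 5 11 14 13 8 3 15 7)(9 10) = [0, 5, 2, 15, 4, 11, 6, 1, 3, 10, 9, 14, 12, 8, 13, 7]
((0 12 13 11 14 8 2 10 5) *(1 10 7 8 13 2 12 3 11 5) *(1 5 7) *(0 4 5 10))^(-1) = ((0 3 11 14 13 7 8 12 2 1)(4 5))^(-1) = (0 1 2 12 8 7 13 14 11 3)(4 5)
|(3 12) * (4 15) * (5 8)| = |(3 12)(4 15)(5 8)| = 2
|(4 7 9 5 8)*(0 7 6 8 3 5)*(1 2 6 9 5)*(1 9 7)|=10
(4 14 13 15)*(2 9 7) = (2 9 7)(4 14 13 15) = [0, 1, 9, 3, 14, 5, 6, 2, 8, 7, 10, 11, 12, 15, 13, 4]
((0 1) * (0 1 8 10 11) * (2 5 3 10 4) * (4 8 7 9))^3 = ((0 7 9 4 2 5 3 10 11))^3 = (0 4 3)(2 10 7)(5 11 9)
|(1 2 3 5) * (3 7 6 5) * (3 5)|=6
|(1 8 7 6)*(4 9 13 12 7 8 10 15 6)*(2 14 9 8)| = 8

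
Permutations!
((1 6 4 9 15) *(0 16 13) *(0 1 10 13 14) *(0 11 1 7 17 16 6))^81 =(0 9 13 16 1 4 10 17 11 6 15 7 14)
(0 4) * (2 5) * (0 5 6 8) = (0 4 5 2 6 8) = [4, 1, 6, 3, 5, 2, 8, 7, 0]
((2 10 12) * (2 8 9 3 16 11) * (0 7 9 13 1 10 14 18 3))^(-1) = (0 9 7)(1 13 8 12 10)(2 11 16 3 18 14)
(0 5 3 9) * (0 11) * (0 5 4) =(0 4)(3 9 11 5) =[4, 1, 2, 9, 0, 3, 6, 7, 8, 11, 10, 5]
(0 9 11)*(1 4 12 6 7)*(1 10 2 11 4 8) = (0 9 4 12 6 7 10 2 11)(1 8) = [9, 8, 11, 3, 12, 5, 7, 10, 1, 4, 2, 0, 6]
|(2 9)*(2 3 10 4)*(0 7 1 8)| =20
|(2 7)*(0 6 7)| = 4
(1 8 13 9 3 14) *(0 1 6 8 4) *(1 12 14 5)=(0 12 14 6 8 13 9 3 5 1 4)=[12, 4, 2, 5, 0, 1, 8, 7, 13, 3, 10, 11, 14, 9, 6]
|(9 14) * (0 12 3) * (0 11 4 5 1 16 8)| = |(0 12 3 11 4 5 1 16 8)(9 14)| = 18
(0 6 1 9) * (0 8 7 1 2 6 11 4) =(0 11 4)(1 9 8 7)(2 6) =[11, 9, 6, 3, 0, 5, 2, 1, 7, 8, 10, 4]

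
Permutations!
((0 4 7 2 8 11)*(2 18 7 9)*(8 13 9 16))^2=((0 4 16 8 11)(2 13 9)(7 18))^2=(18)(0 16 11 4 8)(2 9 13)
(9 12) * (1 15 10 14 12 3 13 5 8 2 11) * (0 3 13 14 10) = (0 3 14 12 9 13 5 8 2 11 1 15) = [3, 15, 11, 14, 4, 8, 6, 7, 2, 13, 10, 1, 9, 5, 12, 0]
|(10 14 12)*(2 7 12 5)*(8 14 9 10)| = |(2 7 12 8 14 5)(9 10)| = 6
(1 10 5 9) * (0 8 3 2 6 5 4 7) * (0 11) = (0 8 3 2 6 5 9 1 10 4 7 11) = [8, 10, 6, 2, 7, 9, 5, 11, 3, 1, 4, 0]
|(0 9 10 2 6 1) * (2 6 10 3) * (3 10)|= |(0 9 10 6 1)(2 3)|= 10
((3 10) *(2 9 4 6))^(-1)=((2 9 4 6)(3 10))^(-1)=(2 6 4 9)(3 10)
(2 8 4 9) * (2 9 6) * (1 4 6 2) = [0, 4, 8, 3, 2, 5, 1, 7, 6, 9] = (9)(1 4 2 8 6)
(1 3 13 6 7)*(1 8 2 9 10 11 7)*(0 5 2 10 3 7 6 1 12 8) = (0 5 2 9 3 13 1 7)(6 12 8 10 11) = [5, 7, 9, 13, 4, 2, 12, 0, 10, 3, 11, 6, 8, 1]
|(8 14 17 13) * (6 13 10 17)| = 4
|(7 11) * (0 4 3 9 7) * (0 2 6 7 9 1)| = 4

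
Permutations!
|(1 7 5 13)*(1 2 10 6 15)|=8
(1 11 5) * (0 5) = (0 5 1 11) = [5, 11, 2, 3, 4, 1, 6, 7, 8, 9, 10, 0]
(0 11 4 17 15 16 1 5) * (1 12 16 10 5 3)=(0 11 4 17 15 10 5)(1 3)(12 16)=[11, 3, 2, 1, 17, 0, 6, 7, 8, 9, 5, 4, 16, 13, 14, 10, 12, 15]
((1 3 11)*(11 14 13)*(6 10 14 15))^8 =(15)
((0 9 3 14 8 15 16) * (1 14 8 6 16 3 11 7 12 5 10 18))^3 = (0 7 10 14)(1 16 11 5)(6 9 12 18)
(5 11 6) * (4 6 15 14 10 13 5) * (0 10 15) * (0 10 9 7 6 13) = [9, 1, 2, 3, 13, 11, 4, 6, 8, 7, 0, 10, 12, 5, 15, 14] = (0 9 7 6 4 13 5 11 10)(14 15)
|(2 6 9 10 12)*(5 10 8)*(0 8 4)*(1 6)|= 10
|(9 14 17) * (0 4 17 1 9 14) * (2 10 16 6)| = 12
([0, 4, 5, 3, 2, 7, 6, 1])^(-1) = (1 7 5 2 4)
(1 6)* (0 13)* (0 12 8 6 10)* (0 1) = [13, 10, 2, 3, 4, 5, 0, 7, 6, 9, 1, 11, 8, 12] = (0 13 12 8 6)(1 10)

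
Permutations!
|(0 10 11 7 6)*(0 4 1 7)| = 12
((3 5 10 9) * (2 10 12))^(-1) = (2 12 5 3 9 10)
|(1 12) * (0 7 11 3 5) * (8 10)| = |(0 7 11 3 5)(1 12)(8 10)| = 10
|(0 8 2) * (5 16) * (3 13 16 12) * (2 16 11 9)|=|(0 8 16 5 12 3 13 11 9 2)|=10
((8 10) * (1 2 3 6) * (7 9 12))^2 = (1 3)(2 6)(7 12 9)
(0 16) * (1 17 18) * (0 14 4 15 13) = (0 16 14 4 15 13)(1 17 18) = [16, 17, 2, 3, 15, 5, 6, 7, 8, 9, 10, 11, 12, 0, 4, 13, 14, 18, 1]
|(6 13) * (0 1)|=2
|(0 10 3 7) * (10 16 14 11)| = |(0 16 14 11 10 3 7)| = 7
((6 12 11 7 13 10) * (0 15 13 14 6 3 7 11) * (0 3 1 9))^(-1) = (0 9 1 10 13 15)(3 12 6 14 7)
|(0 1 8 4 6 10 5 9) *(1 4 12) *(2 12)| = 12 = |(0 4 6 10 5 9)(1 8 2 12)|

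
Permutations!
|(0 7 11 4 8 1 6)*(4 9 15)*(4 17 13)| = |(0 7 11 9 15 17 13 4 8 1 6)| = 11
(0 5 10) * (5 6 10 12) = (0 6 10)(5 12) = [6, 1, 2, 3, 4, 12, 10, 7, 8, 9, 0, 11, 5]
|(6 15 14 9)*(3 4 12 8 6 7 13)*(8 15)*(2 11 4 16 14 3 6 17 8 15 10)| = 40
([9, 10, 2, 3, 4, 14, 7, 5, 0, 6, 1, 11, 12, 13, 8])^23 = [6, 10, 2, 3, 4, 8, 5, 14, 9, 7, 1, 11, 12, 13, 0]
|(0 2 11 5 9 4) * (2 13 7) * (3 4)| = 9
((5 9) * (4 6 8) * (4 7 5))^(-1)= (4 9 5 7 8 6)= ((4 6 8 7 5 9))^(-1)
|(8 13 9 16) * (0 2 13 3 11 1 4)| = |(0 2 13 9 16 8 3 11 1 4)| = 10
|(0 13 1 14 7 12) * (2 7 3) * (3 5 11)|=10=|(0 13 1 14 5 11 3 2 7 12)|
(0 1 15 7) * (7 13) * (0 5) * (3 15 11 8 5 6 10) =[1, 11, 2, 15, 4, 0, 10, 6, 5, 9, 3, 8, 12, 7, 14, 13] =(0 1 11 8 5)(3 15 13 7 6 10)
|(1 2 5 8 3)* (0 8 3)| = 4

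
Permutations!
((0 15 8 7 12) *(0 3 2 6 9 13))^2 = ((0 15 8 7 12 3 2 6 9 13))^2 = (0 8 12 2 9)(3 6 13 15 7)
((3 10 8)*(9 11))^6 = (11)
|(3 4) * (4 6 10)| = |(3 6 10 4)| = 4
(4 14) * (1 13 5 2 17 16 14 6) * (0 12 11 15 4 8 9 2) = (0 12 11 15 4 6 1 13 5)(2 17 16 14 8 9) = [12, 13, 17, 3, 6, 0, 1, 7, 9, 2, 10, 15, 11, 5, 8, 4, 14, 16]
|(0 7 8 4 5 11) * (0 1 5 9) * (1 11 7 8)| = |(11)(0 8 4 9)(1 5 7)| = 12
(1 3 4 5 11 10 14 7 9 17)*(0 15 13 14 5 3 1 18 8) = (0 15 13 14 7 9 17 18 8)(3 4)(5 11 10) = [15, 1, 2, 4, 3, 11, 6, 9, 0, 17, 5, 10, 12, 14, 7, 13, 16, 18, 8]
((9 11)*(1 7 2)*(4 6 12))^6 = (12)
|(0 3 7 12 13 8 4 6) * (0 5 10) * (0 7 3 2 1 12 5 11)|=9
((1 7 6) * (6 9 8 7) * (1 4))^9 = (9)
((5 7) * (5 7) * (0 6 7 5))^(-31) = ((0 6 7 5))^(-31) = (0 6 7 5)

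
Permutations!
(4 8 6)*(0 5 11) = (0 5 11)(4 8 6) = [5, 1, 2, 3, 8, 11, 4, 7, 6, 9, 10, 0]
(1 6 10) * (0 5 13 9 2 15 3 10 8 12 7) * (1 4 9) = (0 5 13 1 6 8 12 7)(2 15 3 10 4 9) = [5, 6, 15, 10, 9, 13, 8, 0, 12, 2, 4, 11, 7, 1, 14, 3]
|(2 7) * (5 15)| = 2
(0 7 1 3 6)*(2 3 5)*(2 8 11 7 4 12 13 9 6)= (0 4 12 13 9 6)(1 5 8 11 7)(2 3)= [4, 5, 3, 2, 12, 8, 0, 1, 11, 6, 10, 7, 13, 9]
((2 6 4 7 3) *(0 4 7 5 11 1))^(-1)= (0 1 11 5 4)(2 3 7 6)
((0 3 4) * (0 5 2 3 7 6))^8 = ((0 7 6)(2 3 4 5))^8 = (0 6 7)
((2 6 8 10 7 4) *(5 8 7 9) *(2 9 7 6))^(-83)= (4 9 5 8 10 7)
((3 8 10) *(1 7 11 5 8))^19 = (1 10 5 7 3 8 11)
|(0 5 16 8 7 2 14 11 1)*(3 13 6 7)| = |(0 5 16 8 3 13 6 7 2 14 11 1)| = 12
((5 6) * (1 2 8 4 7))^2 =((1 2 8 4 7)(5 6))^2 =(1 8 7 2 4)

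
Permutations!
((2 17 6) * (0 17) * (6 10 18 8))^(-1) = (0 2 6 8 18 10 17)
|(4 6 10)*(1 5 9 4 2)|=|(1 5 9 4 6 10 2)|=7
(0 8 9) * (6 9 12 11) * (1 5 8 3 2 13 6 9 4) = (0 3 2 13 6 4 1 5 8 12 11 9) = [3, 5, 13, 2, 1, 8, 4, 7, 12, 0, 10, 9, 11, 6]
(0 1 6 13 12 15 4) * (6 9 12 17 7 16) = [1, 9, 2, 3, 0, 5, 13, 16, 8, 12, 10, 11, 15, 17, 14, 4, 6, 7] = (0 1 9 12 15 4)(6 13 17 7 16)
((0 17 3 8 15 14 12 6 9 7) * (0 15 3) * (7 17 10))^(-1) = ((0 10 7 15 14 12 6 9 17)(3 8))^(-1) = (0 17 9 6 12 14 15 7 10)(3 8)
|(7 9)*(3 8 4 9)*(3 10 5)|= |(3 8 4 9 7 10 5)|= 7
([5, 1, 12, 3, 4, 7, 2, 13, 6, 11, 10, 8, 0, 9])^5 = (0 11)(2 13)(5 8)(6 7)(9 12)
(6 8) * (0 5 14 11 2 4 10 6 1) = (0 5 14 11 2 4 10 6 8 1) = [5, 0, 4, 3, 10, 14, 8, 7, 1, 9, 6, 2, 12, 13, 11]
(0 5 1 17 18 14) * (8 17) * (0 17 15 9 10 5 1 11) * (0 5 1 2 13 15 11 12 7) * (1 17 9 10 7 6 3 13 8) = (0 2 8 11 5 12 6 3 13 15 10 17 18 14 9 7) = [2, 1, 8, 13, 4, 12, 3, 0, 11, 7, 17, 5, 6, 15, 9, 10, 16, 18, 14]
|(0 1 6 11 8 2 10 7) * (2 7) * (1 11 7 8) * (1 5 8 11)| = 12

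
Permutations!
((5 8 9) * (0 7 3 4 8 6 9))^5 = (5 9 6)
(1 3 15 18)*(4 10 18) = (1 3 15 4 10 18) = [0, 3, 2, 15, 10, 5, 6, 7, 8, 9, 18, 11, 12, 13, 14, 4, 16, 17, 1]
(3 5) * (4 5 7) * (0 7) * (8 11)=(0 7 4 5 3)(8 11)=[7, 1, 2, 0, 5, 3, 6, 4, 11, 9, 10, 8]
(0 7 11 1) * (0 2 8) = (0 7 11 1 2 8) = [7, 2, 8, 3, 4, 5, 6, 11, 0, 9, 10, 1]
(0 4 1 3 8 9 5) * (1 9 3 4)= (0 1 4 9 5)(3 8)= [1, 4, 2, 8, 9, 0, 6, 7, 3, 5]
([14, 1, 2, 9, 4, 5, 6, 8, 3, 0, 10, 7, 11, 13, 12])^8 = [0, 1, 2, 3, 4, 5, 6, 7, 8, 9, 10, 11, 12, 13, 14]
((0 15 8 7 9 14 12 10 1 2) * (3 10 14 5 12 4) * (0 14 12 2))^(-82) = ((0 15 8 7 9 5 2 14 4 3 10 1))^(-82) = (0 8 9 2 4 10)(1 15 7 5 14 3)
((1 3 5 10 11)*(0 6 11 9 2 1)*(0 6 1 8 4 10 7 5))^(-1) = ((0 1 3)(2 8 4 10 9)(5 7)(6 11))^(-1) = (0 3 1)(2 9 10 4 8)(5 7)(6 11)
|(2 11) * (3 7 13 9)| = 4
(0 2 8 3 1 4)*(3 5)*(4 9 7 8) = (0 2 4)(1 9 7 8 5 3) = [2, 9, 4, 1, 0, 3, 6, 8, 5, 7]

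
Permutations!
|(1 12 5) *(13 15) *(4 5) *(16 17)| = 4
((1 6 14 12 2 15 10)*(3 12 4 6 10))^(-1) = (1 10)(2 12 3 15)(4 14 6)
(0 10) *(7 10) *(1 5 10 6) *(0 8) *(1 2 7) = (0 1 5 10 8)(2 7 6) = [1, 5, 7, 3, 4, 10, 2, 6, 0, 9, 8]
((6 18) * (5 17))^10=((5 17)(6 18))^10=(18)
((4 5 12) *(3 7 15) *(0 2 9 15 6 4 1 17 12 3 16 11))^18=((0 2 9 15 16 11)(1 17 12)(3 7 6 4 5))^18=(17)(3 4 7 5 6)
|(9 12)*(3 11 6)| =6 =|(3 11 6)(9 12)|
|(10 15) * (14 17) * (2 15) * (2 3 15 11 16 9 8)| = |(2 11 16 9 8)(3 15 10)(14 17)| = 30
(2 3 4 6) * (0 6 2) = (0 6)(2 3 4) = [6, 1, 3, 4, 2, 5, 0]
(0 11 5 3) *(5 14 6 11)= (0 5 3)(6 11 14)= [5, 1, 2, 0, 4, 3, 11, 7, 8, 9, 10, 14, 12, 13, 6]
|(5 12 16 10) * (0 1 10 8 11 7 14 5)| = |(0 1 10)(5 12 16 8 11 7 14)| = 21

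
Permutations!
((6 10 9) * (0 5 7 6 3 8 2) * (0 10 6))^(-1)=(0 7 5)(2 8 3 9 10)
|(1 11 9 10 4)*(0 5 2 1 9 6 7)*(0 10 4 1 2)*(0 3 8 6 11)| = 8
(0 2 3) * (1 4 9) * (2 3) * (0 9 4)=(0 3 9 1)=[3, 0, 2, 9, 4, 5, 6, 7, 8, 1]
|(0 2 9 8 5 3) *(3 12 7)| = 8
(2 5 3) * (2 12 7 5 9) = (2 9)(3 12 7 5) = [0, 1, 9, 12, 4, 3, 6, 5, 8, 2, 10, 11, 7]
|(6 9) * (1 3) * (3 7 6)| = |(1 7 6 9 3)| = 5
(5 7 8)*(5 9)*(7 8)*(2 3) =(2 3)(5 8 9) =[0, 1, 3, 2, 4, 8, 6, 7, 9, 5]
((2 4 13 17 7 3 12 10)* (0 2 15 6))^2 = (0 4 17 3 10 6 2 13 7 12 15) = ((0 2 4 13 17 7 3 12 10 15 6))^2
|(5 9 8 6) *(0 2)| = |(0 2)(5 9 8 6)| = 4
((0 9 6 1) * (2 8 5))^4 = ((0 9 6 1)(2 8 5))^4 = (9)(2 8 5)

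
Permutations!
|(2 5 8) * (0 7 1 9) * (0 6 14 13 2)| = |(0 7 1 9 6 14 13 2 5 8)| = 10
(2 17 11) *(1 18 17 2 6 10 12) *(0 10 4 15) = (0 10 12 1 18 17 11 6 4 15) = [10, 18, 2, 3, 15, 5, 4, 7, 8, 9, 12, 6, 1, 13, 14, 0, 16, 11, 17]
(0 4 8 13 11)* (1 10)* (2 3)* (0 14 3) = (0 4 8 13 11 14 3 2)(1 10) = [4, 10, 0, 2, 8, 5, 6, 7, 13, 9, 1, 14, 12, 11, 3]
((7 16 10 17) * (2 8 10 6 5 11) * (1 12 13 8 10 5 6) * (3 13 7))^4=((1 12 7 16)(2 10 17 3 13 8 5 11))^4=(2 13)(3 11)(5 17)(8 10)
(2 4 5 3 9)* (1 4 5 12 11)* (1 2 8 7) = (1 4 12 11 2 5 3 9 8 7) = [0, 4, 5, 9, 12, 3, 6, 1, 7, 8, 10, 2, 11]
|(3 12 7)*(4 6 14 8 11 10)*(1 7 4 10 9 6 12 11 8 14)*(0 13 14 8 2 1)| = 22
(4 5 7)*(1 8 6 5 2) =(1 8 6 5 7 4 2) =[0, 8, 1, 3, 2, 7, 5, 4, 6]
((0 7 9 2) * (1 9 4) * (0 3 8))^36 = ((0 7 4 1 9 2 3 8))^36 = (0 9)(1 8)(2 7)(3 4)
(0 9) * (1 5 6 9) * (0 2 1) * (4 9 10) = (1 5 6 10 4 9 2) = [0, 5, 1, 3, 9, 6, 10, 7, 8, 2, 4]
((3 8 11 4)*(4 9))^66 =((3 8 11 9 4))^66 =(3 8 11 9 4)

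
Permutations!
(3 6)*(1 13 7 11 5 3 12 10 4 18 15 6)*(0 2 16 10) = [2, 13, 16, 1, 18, 3, 12, 11, 8, 9, 4, 5, 0, 7, 14, 6, 10, 17, 15] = (0 2 16 10 4 18 15 6 12)(1 13 7 11 5 3)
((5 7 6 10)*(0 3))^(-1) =(0 3)(5 10 6 7)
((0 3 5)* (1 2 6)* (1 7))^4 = (7)(0 3 5)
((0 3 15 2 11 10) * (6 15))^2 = (0 6 2 10 3 15 11)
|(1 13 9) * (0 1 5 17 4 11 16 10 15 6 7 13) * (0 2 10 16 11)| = |(0 1 2 10 15 6 7 13 9 5 17 4)| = 12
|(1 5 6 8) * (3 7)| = |(1 5 6 8)(3 7)| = 4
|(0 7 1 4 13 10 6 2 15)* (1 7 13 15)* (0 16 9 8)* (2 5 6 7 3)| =12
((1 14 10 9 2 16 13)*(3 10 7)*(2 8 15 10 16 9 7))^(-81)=(1 7 9 13 10 2 16 15 14 3 8)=((1 14 2 9 8 15 10 7 3 16 13))^(-81)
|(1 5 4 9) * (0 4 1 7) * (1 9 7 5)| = 6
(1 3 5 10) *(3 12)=(1 12 3 5 10)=[0, 12, 2, 5, 4, 10, 6, 7, 8, 9, 1, 11, 3]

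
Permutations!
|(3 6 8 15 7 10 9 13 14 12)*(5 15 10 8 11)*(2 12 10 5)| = |(2 12 3 6 11)(5 15 7 8)(9 13 14 10)| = 20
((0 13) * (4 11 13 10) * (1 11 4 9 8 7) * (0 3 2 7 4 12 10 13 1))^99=(0 7 2 3 13)(1 11)(4 8 9 10 12)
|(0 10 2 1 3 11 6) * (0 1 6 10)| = |(1 3 11 10 2 6)| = 6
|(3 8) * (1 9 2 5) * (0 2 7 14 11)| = |(0 2 5 1 9 7 14 11)(3 8)| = 8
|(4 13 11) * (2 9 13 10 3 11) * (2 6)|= 4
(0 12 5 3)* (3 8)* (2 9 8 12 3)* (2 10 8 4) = (0 3)(2 9 4)(5 12)(8 10) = [3, 1, 9, 0, 2, 12, 6, 7, 10, 4, 8, 11, 5]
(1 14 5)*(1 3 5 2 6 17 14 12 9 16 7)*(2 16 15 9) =(1 12 2 6 17 14 16 7)(3 5)(9 15) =[0, 12, 6, 5, 4, 3, 17, 1, 8, 15, 10, 11, 2, 13, 16, 9, 7, 14]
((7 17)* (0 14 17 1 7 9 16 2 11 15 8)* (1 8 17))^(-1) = ((0 14 1 7 8)(2 11 15 17 9 16))^(-1) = (0 8 7 1 14)(2 16 9 17 15 11)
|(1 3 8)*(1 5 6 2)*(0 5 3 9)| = |(0 5 6 2 1 9)(3 8)| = 6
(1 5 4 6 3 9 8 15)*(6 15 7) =(1 5 4 15)(3 9 8 7 6) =[0, 5, 2, 9, 15, 4, 3, 6, 7, 8, 10, 11, 12, 13, 14, 1]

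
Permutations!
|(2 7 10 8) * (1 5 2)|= 6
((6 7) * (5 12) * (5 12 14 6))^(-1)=((5 14 6 7))^(-1)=(5 7 6 14)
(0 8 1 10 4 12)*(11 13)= (0 8 1 10 4 12)(11 13)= [8, 10, 2, 3, 12, 5, 6, 7, 1, 9, 4, 13, 0, 11]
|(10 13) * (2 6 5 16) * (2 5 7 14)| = 4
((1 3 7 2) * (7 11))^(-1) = (1 2 7 11 3) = ((1 3 11 7 2))^(-1)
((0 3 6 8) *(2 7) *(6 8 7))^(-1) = (0 8 3)(2 7 6)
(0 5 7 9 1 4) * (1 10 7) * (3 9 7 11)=[5, 4, 2, 9, 0, 1, 6, 7, 8, 10, 11, 3]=(0 5 1 4)(3 9 10 11)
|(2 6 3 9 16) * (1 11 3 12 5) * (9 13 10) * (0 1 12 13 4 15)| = 6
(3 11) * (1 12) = (1 12)(3 11) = [0, 12, 2, 11, 4, 5, 6, 7, 8, 9, 10, 3, 1]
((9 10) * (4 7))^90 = (10)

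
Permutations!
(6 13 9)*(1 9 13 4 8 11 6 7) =(13)(1 9 7)(4 8 11 6) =[0, 9, 2, 3, 8, 5, 4, 1, 11, 7, 10, 6, 12, 13]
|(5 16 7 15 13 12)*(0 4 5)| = |(0 4 5 16 7 15 13 12)| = 8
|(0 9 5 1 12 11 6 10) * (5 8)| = |(0 9 8 5 1 12 11 6 10)| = 9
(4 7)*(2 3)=[0, 1, 3, 2, 7, 5, 6, 4]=(2 3)(4 7)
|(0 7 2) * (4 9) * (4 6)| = 3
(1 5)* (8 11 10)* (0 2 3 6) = (0 2 3 6)(1 5)(8 11 10) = [2, 5, 3, 6, 4, 1, 0, 7, 11, 9, 8, 10]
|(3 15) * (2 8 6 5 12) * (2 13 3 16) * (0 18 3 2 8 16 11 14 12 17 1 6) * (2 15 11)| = |(0 18 3 11 14 12 13 15 2 16 8)(1 6 5 17)| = 44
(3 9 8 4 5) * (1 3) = [0, 3, 2, 9, 5, 1, 6, 7, 4, 8] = (1 3 9 8 4 5)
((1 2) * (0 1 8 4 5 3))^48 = ((0 1 2 8 4 5 3))^48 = (0 3 5 4 8 2 1)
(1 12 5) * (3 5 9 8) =(1 12 9 8 3 5) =[0, 12, 2, 5, 4, 1, 6, 7, 3, 8, 10, 11, 9]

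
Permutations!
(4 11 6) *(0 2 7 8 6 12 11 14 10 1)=(0 2 7 8 6 4 14 10 1)(11 12)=[2, 0, 7, 3, 14, 5, 4, 8, 6, 9, 1, 12, 11, 13, 10]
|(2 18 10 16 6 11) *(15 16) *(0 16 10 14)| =|(0 16 6 11 2 18 14)(10 15)| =14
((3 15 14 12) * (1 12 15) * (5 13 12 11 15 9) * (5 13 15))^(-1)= ((1 11 5 15 14 9 13 12 3))^(-1)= (1 3 12 13 9 14 15 5 11)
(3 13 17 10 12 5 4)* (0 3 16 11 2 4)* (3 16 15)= (0 16 11 2 4 15 3 13 17 10 12 5)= [16, 1, 4, 13, 15, 0, 6, 7, 8, 9, 12, 2, 5, 17, 14, 3, 11, 10]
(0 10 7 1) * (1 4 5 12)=(0 10 7 4 5 12 1)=[10, 0, 2, 3, 5, 12, 6, 4, 8, 9, 7, 11, 1]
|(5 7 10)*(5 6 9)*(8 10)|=6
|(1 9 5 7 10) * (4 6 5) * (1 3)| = |(1 9 4 6 5 7 10 3)| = 8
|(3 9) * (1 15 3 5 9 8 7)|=10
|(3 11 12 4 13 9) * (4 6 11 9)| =6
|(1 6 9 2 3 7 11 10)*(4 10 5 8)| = 11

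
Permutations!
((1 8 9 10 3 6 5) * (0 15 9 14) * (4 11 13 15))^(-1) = (0 14 8 1 5 6 3 10 9 15 13 11 4)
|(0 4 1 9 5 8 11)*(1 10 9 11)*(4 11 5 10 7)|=6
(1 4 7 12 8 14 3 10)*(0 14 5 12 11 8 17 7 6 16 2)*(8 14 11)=[11, 4, 0, 10, 6, 12, 16, 8, 5, 9, 1, 14, 17, 13, 3, 15, 2, 7]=(0 11 14 3 10 1 4 6 16 2)(5 12 17 7 8)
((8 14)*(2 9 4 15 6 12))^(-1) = (2 12 6 15 4 9)(8 14) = ((2 9 4 15 6 12)(8 14))^(-1)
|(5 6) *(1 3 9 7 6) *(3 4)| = |(1 4 3 9 7 6 5)| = 7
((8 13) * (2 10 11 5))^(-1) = ((2 10 11 5)(8 13))^(-1) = (2 5 11 10)(8 13)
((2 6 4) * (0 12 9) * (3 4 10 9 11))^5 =(0 2 12 6 11 10 3 9 4) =((0 12 11 3 4 2 6 10 9))^5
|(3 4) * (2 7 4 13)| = 5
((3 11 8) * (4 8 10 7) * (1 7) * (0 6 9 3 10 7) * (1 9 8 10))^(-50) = (0 8)(1 6)(3 10 7)(4 11 9)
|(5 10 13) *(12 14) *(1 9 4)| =6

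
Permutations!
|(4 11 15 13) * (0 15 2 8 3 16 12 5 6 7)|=13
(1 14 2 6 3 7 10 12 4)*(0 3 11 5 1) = (0 3 7 10 12 4)(1 14 2 6 11 5) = [3, 14, 6, 7, 0, 1, 11, 10, 8, 9, 12, 5, 4, 13, 2]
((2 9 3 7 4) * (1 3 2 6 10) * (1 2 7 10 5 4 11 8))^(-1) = (1 8 11 7 9 2 10 3)(4 5 6)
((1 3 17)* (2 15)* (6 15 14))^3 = (17)(2 15 6 14)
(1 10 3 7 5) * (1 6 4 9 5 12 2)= [0, 10, 1, 7, 9, 6, 4, 12, 8, 5, 3, 11, 2]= (1 10 3 7 12 2)(4 9 5 6)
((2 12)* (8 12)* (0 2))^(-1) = (0 12 8 2)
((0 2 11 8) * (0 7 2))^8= (11)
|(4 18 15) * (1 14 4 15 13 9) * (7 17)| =6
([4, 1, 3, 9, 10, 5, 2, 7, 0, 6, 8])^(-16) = (10)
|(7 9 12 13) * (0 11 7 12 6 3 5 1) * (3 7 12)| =21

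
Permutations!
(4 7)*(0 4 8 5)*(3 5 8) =(8)(0 4 7 3 5) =[4, 1, 2, 5, 7, 0, 6, 3, 8]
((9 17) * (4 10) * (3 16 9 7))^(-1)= (3 7 17 9 16)(4 10)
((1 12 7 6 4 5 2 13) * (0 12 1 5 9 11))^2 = ((0 12 7 6 4 9 11)(2 13 5))^2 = (0 7 4 11 12 6 9)(2 5 13)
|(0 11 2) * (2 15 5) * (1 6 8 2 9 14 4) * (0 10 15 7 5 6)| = |(0 11 7 5 9 14 4 1)(2 10 15 6 8)| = 40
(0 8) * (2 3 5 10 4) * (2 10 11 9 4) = (0 8)(2 3 5 11 9 4 10) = [8, 1, 3, 5, 10, 11, 6, 7, 0, 4, 2, 9]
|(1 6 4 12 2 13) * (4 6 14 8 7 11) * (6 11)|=10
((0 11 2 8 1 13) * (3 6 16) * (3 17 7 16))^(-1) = (0 13 1 8 2 11)(3 6)(7 17 16)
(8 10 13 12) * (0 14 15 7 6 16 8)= [14, 1, 2, 3, 4, 5, 16, 6, 10, 9, 13, 11, 0, 12, 15, 7, 8]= (0 14 15 7 6 16 8 10 13 12)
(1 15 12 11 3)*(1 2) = [0, 15, 1, 2, 4, 5, 6, 7, 8, 9, 10, 3, 11, 13, 14, 12] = (1 15 12 11 3 2)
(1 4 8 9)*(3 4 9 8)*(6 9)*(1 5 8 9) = [0, 6, 2, 4, 3, 8, 1, 7, 9, 5] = (1 6)(3 4)(5 8 9)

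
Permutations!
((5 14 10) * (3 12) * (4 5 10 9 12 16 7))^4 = (3 5)(4 12)(7 9)(14 16)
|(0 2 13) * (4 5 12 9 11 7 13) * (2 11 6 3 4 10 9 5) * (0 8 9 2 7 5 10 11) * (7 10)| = 12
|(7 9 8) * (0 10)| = 6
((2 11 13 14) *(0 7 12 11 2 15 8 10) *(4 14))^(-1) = (0 10 8 15 14 4 13 11 12 7)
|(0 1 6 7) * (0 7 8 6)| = |(0 1)(6 8)| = 2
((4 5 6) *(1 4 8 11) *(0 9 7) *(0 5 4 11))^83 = ((0 9 7 5 6 8)(1 11))^83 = (0 8 6 5 7 9)(1 11)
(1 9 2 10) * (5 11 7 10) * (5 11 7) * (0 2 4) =(0 2 11 5 7 10 1 9 4) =[2, 9, 11, 3, 0, 7, 6, 10, 8, 4, 1, 5]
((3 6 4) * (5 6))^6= (3 6)(4 5)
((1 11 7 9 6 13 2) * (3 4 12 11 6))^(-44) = (13)(3 7 12)(4 9 11) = ((1 6 13 2)(3 4 12 11 7 9))^(-44)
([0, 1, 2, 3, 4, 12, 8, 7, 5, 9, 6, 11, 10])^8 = (5 6 12 8 10)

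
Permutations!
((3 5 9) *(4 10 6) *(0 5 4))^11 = (0 4 5 10 9 6 3)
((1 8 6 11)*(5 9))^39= ((1 8 6 11)(5 9))^39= (1 11 6 8)(5 9)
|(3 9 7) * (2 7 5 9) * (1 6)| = 6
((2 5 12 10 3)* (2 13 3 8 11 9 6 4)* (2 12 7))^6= (13)(4 6 9 11 8 10 12)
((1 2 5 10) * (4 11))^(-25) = ((1 2 5 10)(4 11))^(-25) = (1 10 5 2)(4 11)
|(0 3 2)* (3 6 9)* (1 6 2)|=4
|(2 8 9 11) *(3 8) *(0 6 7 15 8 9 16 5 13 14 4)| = |(0 6 7 15 8 16 5 13 14 4)(2 3 9 11)| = 20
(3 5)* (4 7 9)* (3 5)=[0, 1, 2, 3, 7, 5, 6, 9, 8, 4]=(4 7 9)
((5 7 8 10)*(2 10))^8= (2 7 10 8 5)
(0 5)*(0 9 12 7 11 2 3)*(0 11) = (0 5 9 12 7)(2 3 11) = [5, 1, 3, 11, 4, 9, 6, 0, 8, 12, 10, 2, 7]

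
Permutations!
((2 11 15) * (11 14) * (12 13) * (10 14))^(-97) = (2 11 10 15 14)(12 13)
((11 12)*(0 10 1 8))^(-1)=(0 8 1 10)(11 12)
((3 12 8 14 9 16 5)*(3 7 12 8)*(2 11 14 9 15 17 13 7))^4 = (2 17 3 5 15 12 16 14 7 9 11 13 8)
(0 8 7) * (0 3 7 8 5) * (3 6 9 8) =[5, 1, 2, 7, 4, 0, 9, 6, 3, 8] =(0 5)(3 7 6 9 8)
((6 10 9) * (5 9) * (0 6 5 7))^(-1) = ((0 6 10 7)(5 9))^(-1) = (0 7 10 6)(5 9)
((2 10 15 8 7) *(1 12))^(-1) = (1 12)(2 7 8 15 10)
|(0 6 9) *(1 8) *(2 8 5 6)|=7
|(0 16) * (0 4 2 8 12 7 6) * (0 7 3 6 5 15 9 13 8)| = 36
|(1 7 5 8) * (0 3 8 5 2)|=|(0 3 8 1 7 2)|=6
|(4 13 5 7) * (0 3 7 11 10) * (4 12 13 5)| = |(0 3 7 12 13 4 5 11 10)| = 9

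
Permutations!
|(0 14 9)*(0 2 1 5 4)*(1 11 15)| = 9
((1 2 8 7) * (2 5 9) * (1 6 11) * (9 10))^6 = (1 7 9)(2 5 6)(8 10 11)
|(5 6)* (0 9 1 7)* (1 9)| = |(9)(0 1 7)(5 6)| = 6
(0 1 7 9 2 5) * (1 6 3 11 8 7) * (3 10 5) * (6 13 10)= (0 13 10 5)(2 3 11 8 7 9)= [13, 1, 3, 11, 4, 0, 6, 9, 7, 2, 5, 8, 12, 10]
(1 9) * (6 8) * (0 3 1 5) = (0 3 1 9 5)(6 8) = [3, 9, 2, 1, 4, 0, 8, 7, 6, 5]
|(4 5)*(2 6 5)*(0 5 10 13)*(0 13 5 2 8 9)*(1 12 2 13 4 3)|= 35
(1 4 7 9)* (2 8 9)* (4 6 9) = (1 6 9)(2 8 4 7) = [0, 6, 8, 3, 7, 5, 9, 2, 4, 1]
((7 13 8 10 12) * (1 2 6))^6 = (7 13 8 10 12)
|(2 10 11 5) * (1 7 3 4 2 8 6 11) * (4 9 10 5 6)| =|(1 7 3 9 10)(2 5 8 4)(6 11)| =20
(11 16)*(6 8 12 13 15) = (6 8 12 13 15)(11 16) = [0, 1, 2, 3, 4, 5, 8, 7, 12, 9, 10, 16, 13, 15, 14, 6, 11]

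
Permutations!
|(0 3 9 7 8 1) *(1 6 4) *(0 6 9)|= 6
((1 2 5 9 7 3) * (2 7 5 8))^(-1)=(1 3 7)(2 8)(5 9)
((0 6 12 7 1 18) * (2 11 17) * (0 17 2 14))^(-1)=((0 6 12 7 1 18 17 14)(2 11))^(-1)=(0 14 17 18 1 7 12 6)(2 11)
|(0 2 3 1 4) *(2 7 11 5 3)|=|(0 7 11 5 3 1 4)|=7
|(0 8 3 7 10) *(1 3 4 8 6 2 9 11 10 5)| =12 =|(0 6 2 9 11 10)(1 3 7 5)(4 8)|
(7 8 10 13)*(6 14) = [0, 1, 2, 3, 4, 5, 14, 8, 10, 9, 13, 11, 12, 7, 6] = (6 14)(7 8 10 13)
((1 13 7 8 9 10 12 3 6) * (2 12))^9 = ((1 13 7 8 9 10 2 12 3 6))^9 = (1 6 3 12 2 10 9 8 7 13)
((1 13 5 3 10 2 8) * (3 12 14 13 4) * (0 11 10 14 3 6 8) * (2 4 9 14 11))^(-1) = ((0 2)(1 9 14 13 5 12 3 11 10 4 6 8))^(-1) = (0 2)(1 8 6 4 10 11 3 12 5 13 14 9)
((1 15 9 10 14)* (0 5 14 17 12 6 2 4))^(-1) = (0 4 2 6 12 17 10 9 15 1 14 5)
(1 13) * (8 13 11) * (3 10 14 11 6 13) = (1 6 13)(3 10 14 11 8) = [0, 6, 2, 10, 4, 5, 13, 7, 3, 9, 14, 8, 12, 1, 11]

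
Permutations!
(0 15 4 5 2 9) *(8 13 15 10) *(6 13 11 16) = (0 10 8 11 16 6 13 15 4 5 2 9) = [10, 1, 9, 3, 5, 2, 13, 7, 11, 0, 8, 16, 12, 15, 14, 4, 6]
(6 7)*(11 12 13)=(6 7)(11 12 13)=[0, 1, 2, 3, 4, 5, 7, 6, 8, 9, 10, 12, 13, 11]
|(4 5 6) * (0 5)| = 4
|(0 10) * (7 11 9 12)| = |(0 10)(7 11 9 12)| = 4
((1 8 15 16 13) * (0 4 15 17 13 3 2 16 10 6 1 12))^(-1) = ((0 4 15 10 6 1 8 17 13 12)(2 16 3))^(-1) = (0 12 13 17 8 1 6 10 15 4)(2 3 16)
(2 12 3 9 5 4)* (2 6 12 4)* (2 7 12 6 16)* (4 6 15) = (2 6 15 4 16)(3 9 5 7 12) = [0, 1, 6, 9, 16, 7, 15, 12, 8, 5, 10, 11, 3, 13, 14, 4, 2]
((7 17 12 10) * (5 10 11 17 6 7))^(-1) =((5 10)(6 7)(11 17 12))^(-1) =(5 10)(6 7)(11 12 17)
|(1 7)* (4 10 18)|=|(1 7)(4 10 18)|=6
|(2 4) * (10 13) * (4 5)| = 6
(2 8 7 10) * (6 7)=[0, 1, 8, 3, 4, 5, 7, 10, 6, 9, 2]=(2 8 6 7 10)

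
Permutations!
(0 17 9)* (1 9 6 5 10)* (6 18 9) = (0 17 18 9)(1 6 5 10) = [17, 6, 2, 3, 4, 10, 5, 7, 8, 0, 1, 11, 12, 13, 14, 15, 16, 18, 9]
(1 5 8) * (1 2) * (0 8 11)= [8, 5, 1, 3, 4, 11, 6, 7, 2, 9, 10, 0]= (0 8 2 1 5 11)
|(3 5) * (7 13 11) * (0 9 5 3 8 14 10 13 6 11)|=21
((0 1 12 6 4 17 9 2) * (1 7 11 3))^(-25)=((0 7 11 3 1 12 6 4 17 9 2))^(-25)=(0 17 12 11 2 4 1 7 9 6 3)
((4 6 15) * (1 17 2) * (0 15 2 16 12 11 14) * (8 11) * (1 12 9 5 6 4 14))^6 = (1 2 16 8 5)(6 17 12 9 11)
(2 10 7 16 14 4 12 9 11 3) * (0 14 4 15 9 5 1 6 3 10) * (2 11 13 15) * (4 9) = (0 14 2)(1 6 3 11 10 7 16 9 13 15 4 12 5) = [14, 6, 0, 11, 12, 1, 3, 16, 8, 13, 7, 10, 5, 15, 2, 4, 9]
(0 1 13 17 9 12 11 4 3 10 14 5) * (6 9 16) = (0 1 13 17 16 6 9 12 11 4 3 10 14 5) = [1, 13, 2, 10, 3, 0, 9, 7, 8, 12, 14, 4, 11, 17, 5, 15, 6, 16]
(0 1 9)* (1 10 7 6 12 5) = [10, 9, 2, 3, 4, 1, 12, 6, 8, 0, 7, 11, 5] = (0 10 7 6 12 5 1 9)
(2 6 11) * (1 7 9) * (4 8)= (1 7 9)(2 6 11)(4 8)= [0, 7, 6, 3, 8, 5, 11, 9, 4, 1, 10, 2]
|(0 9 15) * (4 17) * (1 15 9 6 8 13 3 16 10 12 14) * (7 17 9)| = 44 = |(0 6 8 13 3 16 10 12 14 1 15)(4 9 7 17)|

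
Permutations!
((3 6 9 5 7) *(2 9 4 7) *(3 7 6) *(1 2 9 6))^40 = (9)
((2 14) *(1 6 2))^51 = (1 14 2 6)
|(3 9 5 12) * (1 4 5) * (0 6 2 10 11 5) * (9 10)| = 30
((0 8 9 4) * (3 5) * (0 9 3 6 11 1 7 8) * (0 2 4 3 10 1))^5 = ((0 2 4 9 3 5 6 11)(1 7 8 10))^5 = (0 5 4 11 3 2 6 9)(1 7 8 10)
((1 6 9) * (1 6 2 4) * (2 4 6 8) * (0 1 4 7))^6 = (2 9)(6 8)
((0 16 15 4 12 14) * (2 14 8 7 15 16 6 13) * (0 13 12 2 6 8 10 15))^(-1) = ((16)(0 8 7)(2 14 13 6 12 10 15 4))^(-1) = (16)(0 7 8)(2 4 15 10 12 6 13 14)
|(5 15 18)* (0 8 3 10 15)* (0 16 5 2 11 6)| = |(0 8 3 10 15 18 2 11 6)(5 16)| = 18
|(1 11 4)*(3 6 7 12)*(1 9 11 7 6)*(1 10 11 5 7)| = |(3 10 11 4 9 5 7 12)| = 8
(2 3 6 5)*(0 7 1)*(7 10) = (0 10 7 1)(2 3 6 5) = [10, 0, 3, 6, 4, 2, 5, 1, 8, 9, 7]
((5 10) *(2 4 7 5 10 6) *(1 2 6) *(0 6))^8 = ((10)(0 6)(1 2 4 7 5))^8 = (10)(1 7 2 5 4)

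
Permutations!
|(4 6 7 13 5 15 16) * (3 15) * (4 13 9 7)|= 10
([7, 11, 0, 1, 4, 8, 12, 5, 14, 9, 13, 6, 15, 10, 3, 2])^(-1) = [2, 3, 15, 14, 4, 7, 11, 0, 5, 9, 13, 1, 6, 10, 8, 12]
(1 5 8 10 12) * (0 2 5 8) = (0 2 5)(1 8 10 12) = [2, 8, 5, 3, 4, 0, 6, 7, 10, 9, 12, 11, 1]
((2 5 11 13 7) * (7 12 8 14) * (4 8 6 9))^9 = ((2 5 11 13 12 6 9 4 8 14 7))^9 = (2 14 4 6 13 5 7 8 9 12 11)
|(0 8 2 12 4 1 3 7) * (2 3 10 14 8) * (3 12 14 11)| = 11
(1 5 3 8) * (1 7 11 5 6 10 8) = (1 6 10 8 7 11 5 3) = [0, 6, 2, 1, 4, 3, 10, 11, 7, 9, 8, 5]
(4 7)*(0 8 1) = (0 8 1)(4 7) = [8, 0, 2, 3, 7, 5, 6, 4, 1]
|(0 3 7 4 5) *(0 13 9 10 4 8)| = 20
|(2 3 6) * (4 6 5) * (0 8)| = |(0 8)(2 3 5 4 6)| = 10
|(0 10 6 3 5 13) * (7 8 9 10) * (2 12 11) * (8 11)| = |(0 7 11 2 12 8 9 10 6 3 5 13)| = 12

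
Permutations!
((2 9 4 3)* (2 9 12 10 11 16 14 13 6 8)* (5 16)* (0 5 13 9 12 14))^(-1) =(0 16 5)(2 8 6 13 11 10 12 3 4 9 14)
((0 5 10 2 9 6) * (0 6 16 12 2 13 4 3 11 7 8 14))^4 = (16)(0 4 8 10 11)(3 14 13 7 5)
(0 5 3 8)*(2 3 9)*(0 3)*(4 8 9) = (0 5 4 8 3 9 2) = [5, 1, 0, 9, 8, 4, 6, 7, 3, 2]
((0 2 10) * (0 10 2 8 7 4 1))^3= (10)(0 4 8 1 7)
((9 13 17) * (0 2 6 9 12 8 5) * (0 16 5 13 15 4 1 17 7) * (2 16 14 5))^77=(0 7 13 8 12 17 1 4 15 9 6 2 16)(5 14)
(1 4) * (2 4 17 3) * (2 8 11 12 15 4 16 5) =[0, 17, 16, 8, 1, 2, 6, 7, 11, 9, 10, 12, 15, 13, 14, 4, 5, 3] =(1 17 3 8 11 12 15 4)(2 16 5)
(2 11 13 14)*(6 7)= (2 11 13 14)(6 7)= [0, 1, 11, 3, 4, 5, 7, 6, 8, 9, 10, 13, 12, 14, 2]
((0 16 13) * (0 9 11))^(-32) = ((0 16 13 9 11))^(-32) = (0 9 16 11 13)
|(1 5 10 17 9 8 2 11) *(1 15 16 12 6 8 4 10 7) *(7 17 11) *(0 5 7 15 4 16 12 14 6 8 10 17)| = |(0 5)(1 7)(2 15 12 8)(4 17 9 16 14 6 10 11)| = 8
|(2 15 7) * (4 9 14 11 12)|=|(2 15 7)(4 9 14 11 12)|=15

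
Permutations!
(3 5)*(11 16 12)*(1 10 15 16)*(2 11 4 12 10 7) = [0, 7, 11, 5, 12, 3, 6, 2, 8, 9, 15, 1, 4, 13, 14, 16, 10] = (1 7 2 11)(3 5)(4 12)(10 15 16)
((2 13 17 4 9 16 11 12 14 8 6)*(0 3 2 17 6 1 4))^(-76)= ((0 3 2 13 6 17)(1 4 9 16 11 12 14 8))^(-76)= (0 2 6)(1 11)(3 13 17)(4 12)(8 16)(9 14)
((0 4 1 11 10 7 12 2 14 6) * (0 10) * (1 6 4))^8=(0 11 1)(2 14 4 6 10 7 12)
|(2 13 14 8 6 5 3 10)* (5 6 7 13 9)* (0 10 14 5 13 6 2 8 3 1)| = 10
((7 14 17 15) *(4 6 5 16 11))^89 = (4 11 16 5 6)(7 14 17 15) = ((4 6 5 16 11)(7 14 17 15))^89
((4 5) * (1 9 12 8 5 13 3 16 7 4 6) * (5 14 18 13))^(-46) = (1 13 6 18 5 14 4 8 7 12 16 9 3)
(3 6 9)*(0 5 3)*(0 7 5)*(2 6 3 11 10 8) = [0, 1, 6, 3, 4, 11, 9, 5, 2, 7, 8, 10] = (2 6 9 7 5 11 10 8)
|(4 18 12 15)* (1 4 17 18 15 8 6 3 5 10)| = 11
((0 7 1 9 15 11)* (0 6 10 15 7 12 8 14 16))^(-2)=((0 12 8 14 16)(1 9 7)(6 10 15 11))^(-2)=(0 14 12 16 8)(1 9 7)(6 15)(10 11)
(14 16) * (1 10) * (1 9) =[0, 10, 2, 3, 4, 5, 6, 7, 8, 1, 9, 11, 12, 13, 16, 15, 14] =(1 10 9)(14 16)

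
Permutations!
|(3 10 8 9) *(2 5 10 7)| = 7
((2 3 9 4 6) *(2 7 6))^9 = ((2 3 9 4)(6 7))^9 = (2 3 9 4)(6 7)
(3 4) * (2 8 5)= [0, 1, 8, 4, 3, 2, 6, 7, 5]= (2 8 5)(3 4)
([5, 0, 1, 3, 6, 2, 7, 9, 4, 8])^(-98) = [2, 5, 0, 3, 7, 1, 9, 8, 6, 4]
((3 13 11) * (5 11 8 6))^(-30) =((3 13 8 6 5 11))^(-30) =(13)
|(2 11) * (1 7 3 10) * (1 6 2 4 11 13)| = |(1 7 3 10 6 2 13)(4 11)| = 14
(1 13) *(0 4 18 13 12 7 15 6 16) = (0 4 18 13 1 12 7 15 6 16) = [4, 12, 2, 3, 18, 5, 16, 15, 8, 9, 10, 11, 7, 1, 14, 6, 0, 17, 13]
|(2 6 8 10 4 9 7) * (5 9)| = 8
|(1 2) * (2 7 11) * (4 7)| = |(1 4 7 11 2)| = 5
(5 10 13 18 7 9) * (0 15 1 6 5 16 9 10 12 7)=(0 15 1 6 5 12 7 10 13 18)(9 16)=[15, 6, 2, 3, 4, 12, 5, 10, 8, 16, 13, 11, 7, 18, 14, 1, 9, 17, 0]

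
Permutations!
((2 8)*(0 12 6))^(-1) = ((0 12 6)(2 8))^(-1) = (0 6 12)(2 8)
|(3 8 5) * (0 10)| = |(0 10)(3 8 5)| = 6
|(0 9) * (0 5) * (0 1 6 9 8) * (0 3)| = 12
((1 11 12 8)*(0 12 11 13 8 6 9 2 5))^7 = ((0 12 6 9 2 5)(1 13 8))^7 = (0 12 6 9 2 5)(1 13 8)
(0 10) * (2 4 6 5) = [10, 1, 4, 3, 6, 2, 5, 7, 8, 9, 0] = (0 10)(2 4 6 5)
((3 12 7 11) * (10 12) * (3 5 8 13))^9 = (3 10 12 7 11 5 8 13)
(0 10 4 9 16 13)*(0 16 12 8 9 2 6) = [10, 1, 6, 3, 2, 5, 0, 7, 9, 12, 4, 11, 8, 16, 14, 15, 13] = (0 10 4 2 6)(8 9 12)(13 16)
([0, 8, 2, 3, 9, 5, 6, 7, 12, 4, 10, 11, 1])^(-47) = (1 8 12)(4 9)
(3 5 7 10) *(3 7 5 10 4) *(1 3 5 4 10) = (1 3)(4 5)(7 10) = [0, 3, 2, 1, 5, 4, 6, 10, 8, 9, 7]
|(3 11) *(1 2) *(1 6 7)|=4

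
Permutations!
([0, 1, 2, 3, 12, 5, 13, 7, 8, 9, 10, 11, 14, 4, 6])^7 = (4 14 13 12 6)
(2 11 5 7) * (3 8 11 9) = (2 9 3 8 11 5 7) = [0, 1, 9, 8, 4, 7, 6, 2, 11, 3, 10, 5]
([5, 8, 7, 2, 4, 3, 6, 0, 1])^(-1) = [7, 8, 3, 5, 4, 0, 6, 2, 1]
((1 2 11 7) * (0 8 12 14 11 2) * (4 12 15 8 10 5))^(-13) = (0 14 10 11 5 7 4 1 12)(8 15)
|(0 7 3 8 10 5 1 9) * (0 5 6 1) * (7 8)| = |(0 8 10 6 1 9 5)(3 7)| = 14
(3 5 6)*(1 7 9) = [0, 7, 2, 5, 4, 6, 3, 9, 8, 1] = (1 7 9)(3 5 6)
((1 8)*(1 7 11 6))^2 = ((1 8 7 11 6))^2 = (1 7 6 8 11)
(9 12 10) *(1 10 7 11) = [0, 10, 2, 3, 4, 5, 6, 11, 8, 12, 9, 1, 7] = (1 10 9 12 7 11)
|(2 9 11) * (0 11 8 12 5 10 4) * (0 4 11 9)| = 8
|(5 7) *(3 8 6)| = 6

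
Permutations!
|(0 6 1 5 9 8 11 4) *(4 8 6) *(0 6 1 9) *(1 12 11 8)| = |(0 4 6 9 12 11 1 5)| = 8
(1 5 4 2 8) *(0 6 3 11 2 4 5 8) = (0 6 3 11 2)(1 8) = [6, 8, 0, 11, 4, 5, 3, 7, 1, 9, 10, 2]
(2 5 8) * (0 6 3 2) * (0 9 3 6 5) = (0 5 8 9 3 2) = [5, 1, 0, 2, 4, 8, 6, 7, 9, 3]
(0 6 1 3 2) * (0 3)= (0 6 1)(2 3)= [6, 0, 3, 2, 4, 5, 1]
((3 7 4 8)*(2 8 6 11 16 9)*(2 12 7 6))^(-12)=((2 8 3 6 11 16 9 12 7 4))^(-12)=(2 7 9 11 3)(4 12 16 6 8)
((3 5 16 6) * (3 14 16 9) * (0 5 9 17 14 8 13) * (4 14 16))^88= (0 6 5 8 17 13 16)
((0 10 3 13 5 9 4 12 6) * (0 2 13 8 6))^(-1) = ((0 10 3 8 6 2 13 5 9 4 12))^(-1) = (0 12 4 9 5 13 2 6 8 3 10)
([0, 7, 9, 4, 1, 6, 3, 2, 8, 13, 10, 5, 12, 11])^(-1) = [0, 4, 7, 6, 3, 11, 5, 1, 8, 2, 10, 13, 12, 9]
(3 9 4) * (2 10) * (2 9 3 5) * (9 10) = (10)(2 9 4 5) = [0, 1, 9, 3, 5, 2, 6, 7, 8, 4, 10]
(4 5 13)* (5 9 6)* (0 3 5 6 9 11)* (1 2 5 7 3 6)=(0 6 1 2 5 13 4 11)(3 7)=[6, 2, 5, 7, 11, 13, 1, 3, 8, 9, 10, 0, 12, 4]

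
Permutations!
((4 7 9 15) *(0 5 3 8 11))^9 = (0 11 8 3 5)(4 7 9 15)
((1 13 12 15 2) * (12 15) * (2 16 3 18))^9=(1 15 3 2 13 16 18)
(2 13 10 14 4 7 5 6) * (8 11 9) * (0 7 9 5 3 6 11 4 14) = (14)(0 7 3 6 2 13 10)(4 9 8)(5 11) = [7, 1, 13, 6, 9, 11, 2, 3, 4, 8, 0, 5, 12, 10, 14]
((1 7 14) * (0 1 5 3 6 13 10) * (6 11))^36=((0 1 7 14 5 3 11 6 13 10))^36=(0 11 7 13 5)(1 6 14 10 3)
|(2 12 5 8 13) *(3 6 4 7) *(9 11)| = |(2 12 5 8 13)(3 6 4 7)(9 11)| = 20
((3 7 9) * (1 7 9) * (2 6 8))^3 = (1 7)(3 9)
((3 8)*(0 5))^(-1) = ((0 5)(3 8))^(-1) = (0 5)(3 8)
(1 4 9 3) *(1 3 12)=(1 4 9 12)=[0, 4, 2, 3, 9, 5, 6, 7, 8, 12, 10, 11, 1]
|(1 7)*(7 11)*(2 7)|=4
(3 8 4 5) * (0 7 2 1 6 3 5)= [7, 6, 1, 8, 0, 5, 3, 2, 4]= (0 7 2 1 6 3 8 4)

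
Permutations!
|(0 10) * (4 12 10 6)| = 5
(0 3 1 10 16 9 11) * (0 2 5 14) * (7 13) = [3, 10, 5, 1, 4, 14, 6, 13, 8, 11, 16, 2, 12, 7, 0, 15, 9] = (0 3 1 10 16 9 11 2 5 14)(7 13)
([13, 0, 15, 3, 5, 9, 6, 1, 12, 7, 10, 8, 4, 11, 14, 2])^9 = (0 1 7 9 5 4 12 8 11 13)(2 15)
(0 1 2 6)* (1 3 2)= (0 3 2 6)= [3, 1, 6, 2, 4, 5, 0]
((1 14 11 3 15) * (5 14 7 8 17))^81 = ((1 7 8 17 5 14 11 3 15))^81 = (17)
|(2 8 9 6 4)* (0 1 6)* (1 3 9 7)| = 6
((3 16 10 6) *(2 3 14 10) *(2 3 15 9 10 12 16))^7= ((2 15 9 10 6 14 12 16 3))^7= (2 16 14 10 15 3 12 6 9)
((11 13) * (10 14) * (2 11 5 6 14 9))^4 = (2 6)(5 9)(10 13)(11 14)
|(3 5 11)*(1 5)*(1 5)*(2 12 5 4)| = 6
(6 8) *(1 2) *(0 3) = (0 3)(1 2)(6 8) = [3, 2, 1, 0, 4, 5, 8, 7, 6]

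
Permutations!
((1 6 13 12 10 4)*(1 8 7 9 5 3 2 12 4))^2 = ((1 6 13 4 8 7 9 5 3 2 12 10))^2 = (1 13 8 9 3 12)(2 10 6 4 7 5)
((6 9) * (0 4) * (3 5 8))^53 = ((0 4)(3 5 8)(6 9))^53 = (0 4)(3 8 5)(6 9)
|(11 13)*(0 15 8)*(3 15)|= 4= |(0 3 15 8)(11 13)|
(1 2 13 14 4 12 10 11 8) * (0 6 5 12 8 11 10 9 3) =(0 6 5 12 9 3)(1 2 13 14 4 8) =[6, 2, 13, 0, 8, 12, 5, 7, 1, 3, 10, 11, 9, 14, 4]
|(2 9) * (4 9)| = 3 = |(2 4 9)|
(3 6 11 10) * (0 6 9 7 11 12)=(0 6 12)(3 9 7 11 10)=[6, 1, 2, 9, 4, 5, 12, 11, 8, 7, 3, 10, 0]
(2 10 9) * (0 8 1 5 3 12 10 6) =(0 8 1 5 3 12 10 9 2 6) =[8, 5, 6, 12, 4, 3, 0, 7, 1, 2, 9, 11, 10]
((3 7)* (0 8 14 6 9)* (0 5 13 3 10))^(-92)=(0 7 13 9 14)(3 5 6 8 10)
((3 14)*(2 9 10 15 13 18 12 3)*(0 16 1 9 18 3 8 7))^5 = (0 15 18 16 13 12 1 3 8 9 14 7 10 2)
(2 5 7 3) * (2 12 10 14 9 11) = (2 5 7 3 12 10 14 9 11) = [0, 1, 5, 12, 4, 7, 6, 3, 8, 11, 14, 2, 10, 13, 9]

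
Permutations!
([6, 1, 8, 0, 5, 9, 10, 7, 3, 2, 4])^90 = (10)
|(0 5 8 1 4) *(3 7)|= 10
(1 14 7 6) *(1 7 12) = [0, 14, 2, 3, 4, 5, 7, 6, 8, 9, 10, 11, 1, 13, 12] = (1 14 12)(6 7)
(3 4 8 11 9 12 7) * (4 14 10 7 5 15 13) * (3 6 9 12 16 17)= (3 14 10 7 6 9 16 17)(4 8 11 12 5 15 13)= [0, 1, 2, 14, 8, 15, 9, 6, 11, 16, 7, 12, 5, 4, 10, 13, 17, 3]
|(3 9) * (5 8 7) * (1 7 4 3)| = 7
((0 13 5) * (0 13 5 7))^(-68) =((0 5 13 7))^(-68) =(13)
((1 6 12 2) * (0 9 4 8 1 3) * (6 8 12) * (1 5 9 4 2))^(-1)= ((0 4 12 1 8 5 9 2 3))^(-1)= (0 3 2 9 5 8 1 12 4)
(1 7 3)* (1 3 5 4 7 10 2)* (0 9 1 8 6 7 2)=(0 9 1 10)(2 8 6 7 5 4)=[9, 10, 8, 3, 2, 4, 7, 5, 6, 1, 0]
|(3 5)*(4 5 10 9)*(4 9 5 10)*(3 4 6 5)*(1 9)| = 10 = |(1 9)(3 6 5 4 10)|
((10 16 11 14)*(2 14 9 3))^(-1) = ((2 14 10 16 11 9 3))^(-1) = (2 3 9 11 16 10 14)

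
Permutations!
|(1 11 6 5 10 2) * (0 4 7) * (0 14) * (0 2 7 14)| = |(0 4 14 2 1 11 6 5 10 7)| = 10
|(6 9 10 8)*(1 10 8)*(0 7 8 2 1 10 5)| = 8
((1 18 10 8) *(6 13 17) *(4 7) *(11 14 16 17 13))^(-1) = ((1 18 10 8)(4 7)(6 11 14 16 17))^(-1) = (1 8 10 18)(4 7)(6 17 16 14 11)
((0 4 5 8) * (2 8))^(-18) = (0 5 8 4 2)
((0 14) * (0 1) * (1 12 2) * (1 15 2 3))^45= (2 15)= ((0 14 12 3 1)(2 15))^45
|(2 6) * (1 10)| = 2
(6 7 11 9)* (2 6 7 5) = (2 6 5)(7 11 9) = [0, 1, 6, 3, 4, 2, 5, 11, 8, 7, 10, 9]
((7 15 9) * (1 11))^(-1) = (1 11)(7 9 15)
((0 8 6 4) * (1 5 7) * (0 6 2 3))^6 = (0 2)(3 8)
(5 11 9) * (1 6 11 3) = (1 6 11 9 5 3) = [0, 6, 2, 1, 4, 3, 11, 7, 8, 5, 10, 9]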